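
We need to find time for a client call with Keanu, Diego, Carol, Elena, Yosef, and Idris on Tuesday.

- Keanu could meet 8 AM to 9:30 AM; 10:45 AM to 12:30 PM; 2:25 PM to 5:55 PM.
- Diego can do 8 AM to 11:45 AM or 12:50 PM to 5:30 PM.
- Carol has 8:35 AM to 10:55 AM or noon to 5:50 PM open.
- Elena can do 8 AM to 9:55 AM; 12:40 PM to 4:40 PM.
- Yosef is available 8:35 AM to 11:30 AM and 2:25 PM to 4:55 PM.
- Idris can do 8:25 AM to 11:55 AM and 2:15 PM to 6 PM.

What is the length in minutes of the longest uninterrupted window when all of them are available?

135

Keanu ∩ Diego: 08:00-09:30, 10:45-11:45, 14:25-17:30.
Keanu ∩ Diego ∩ Carol: 08:35-09:30, 10:45-10:55, 14:25-17:30.
Keanu ∩ Diego ∩ Carol ∩ Elena: 08:35-09:30, 14:25-16:40.
Keanu ∩ Diego ∩ Carol ∩ Elena ∩ Yosef: 08:35-09:30, 14:25-16:40.
Keanu ∩ Diego ∩ Carol ∩ Elena ∩ Yosef ∩ Idris: 08:35-09:30, 14:25-16:40.
Those are the intersection windows.
The longest is 14:25-16:40 at 135 minutes.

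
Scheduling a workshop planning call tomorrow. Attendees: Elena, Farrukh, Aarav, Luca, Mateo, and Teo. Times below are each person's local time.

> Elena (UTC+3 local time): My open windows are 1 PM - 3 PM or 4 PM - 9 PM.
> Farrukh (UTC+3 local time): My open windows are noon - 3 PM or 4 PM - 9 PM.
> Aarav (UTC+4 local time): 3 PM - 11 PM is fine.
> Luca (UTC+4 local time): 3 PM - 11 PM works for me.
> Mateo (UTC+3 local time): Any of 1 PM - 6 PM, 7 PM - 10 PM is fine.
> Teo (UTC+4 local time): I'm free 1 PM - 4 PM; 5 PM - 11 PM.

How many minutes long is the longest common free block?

Elena in UTC: 10:00-12:00, 13:00-18:00 (subtract 3h to convert from UTC+3).
Farrukh in UTC: 09:00-12:00, 13:00-18:00 (subtract 3h to convert from UTC+3).
Aarav in UTC: 11:00-19:00 (subtract 4h to convert from UTC+4).
Luca in UTC: 11:00-19:00 (subtract 4h to convert from UTC+4).
Mateo in UTC: 10:00-15:00, 16:00-19:00 (subtract 3h to convert from UTC+3).
Teo in UTC: 09:00-12:00, 13:00-19:00 (subtract 4h to convert from UTC+4).
Elena ∩ Farrukh: 10:00-12:00, 13:00-18:00.
Elena ∩ Farrukh ∩ Aarav: 11:00-12:00, 13:00-18:00.
Elena ∩ Farrukh ∩ Aarav ∩ Luca: 11:00-12:00, 13:00-18:00.
Elena ∩ Farrukh ∩ Aarav ∩ Luca ∩ Mateo: 11:00-12:00, 13:00-15:00, 16:00-18:00.
Elena ∩ Farrukh ∩ Aarav ∩ Luca ∩ Mateo ∩ Teo: 11:00-12:00, 13:00-15:00, 16:00-18:00.
Those are the intersection windows.
The longest is 13:00-15:00 at 120 minutes.

120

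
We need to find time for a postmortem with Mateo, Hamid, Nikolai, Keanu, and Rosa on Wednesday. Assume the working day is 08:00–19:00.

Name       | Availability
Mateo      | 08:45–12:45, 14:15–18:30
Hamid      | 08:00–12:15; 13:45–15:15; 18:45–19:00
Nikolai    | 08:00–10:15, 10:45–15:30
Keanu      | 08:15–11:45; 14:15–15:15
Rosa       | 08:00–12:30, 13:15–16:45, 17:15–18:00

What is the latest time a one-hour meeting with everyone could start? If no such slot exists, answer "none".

14:15

Mateo ∩ Hamid: 08:45-12:15, 14:15-15:15.
Mateo ∩ Hamid ∩ Nikolai: 08:45-10:15, 10:45-12:15, 14:15-15:15.
Mateo ∩ Hamid ∩ Nikolai ∩ Keanu: 08:45-10:15, 10:45-11:45, 14:15-15:15.
Mateo ∩ Hamid ∩ Nikolai ∩ Keanu ∩ Rosa: 08:45-10:15, 10:45-11:45, 14:15-15:15.
The last common window of at least 60 minutes is 14:15-15:15; a 60-minute meeting can start as late as 14:15 and still end by 15:15.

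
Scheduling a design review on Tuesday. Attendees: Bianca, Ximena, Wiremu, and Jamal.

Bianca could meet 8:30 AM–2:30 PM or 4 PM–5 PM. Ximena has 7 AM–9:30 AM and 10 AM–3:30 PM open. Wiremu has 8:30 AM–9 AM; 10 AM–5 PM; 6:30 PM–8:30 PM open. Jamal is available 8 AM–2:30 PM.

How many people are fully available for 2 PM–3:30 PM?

Ximena and Wiremu can make the full 14:00-15:30 slot — that's 2.

2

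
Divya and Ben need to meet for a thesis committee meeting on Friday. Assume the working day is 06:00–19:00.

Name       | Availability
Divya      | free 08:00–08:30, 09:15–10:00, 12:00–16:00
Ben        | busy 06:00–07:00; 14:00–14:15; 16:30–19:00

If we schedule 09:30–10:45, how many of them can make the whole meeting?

1

Divya free: 08:00-08:30, 09:15-10:00, 12:00-16:00.
Ben free: 07:00-14:00, 14:15-16:30 (invert busy blocks within the working day).
Ben can make the full 09:30-10:45 slot — that's 1.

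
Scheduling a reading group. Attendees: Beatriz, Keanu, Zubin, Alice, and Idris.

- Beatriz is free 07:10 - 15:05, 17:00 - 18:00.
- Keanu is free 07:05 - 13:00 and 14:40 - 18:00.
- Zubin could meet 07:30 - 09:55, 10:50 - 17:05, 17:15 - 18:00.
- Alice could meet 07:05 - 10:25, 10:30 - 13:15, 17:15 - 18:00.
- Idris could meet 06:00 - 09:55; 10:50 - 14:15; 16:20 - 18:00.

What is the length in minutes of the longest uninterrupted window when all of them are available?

145

Beatriz ∩ Keanu: 07:10-13:00, 14:40-15:05, 17:00-18:00.
Beatriz ∩ Keanu ∩ Zubin: 07:30-09:55, 10:50-13:00, 14:40-15:05, 17:00-17:05, 17:15-18:00.
Beatriz ∩ Keanu ∩ Zubin ∩ Alice: 07:30-09:55, 10:50-13:00, 17:15-18:00.
Beatriz ∩ Keanu ∩ Zubin ∩ Alice ∩ Idris: 07:30-09:55, 10:50-13:00, 17:15-18:00.
Those are the intersection windows.
The longest is 07:30-09:55 at 145 minutes.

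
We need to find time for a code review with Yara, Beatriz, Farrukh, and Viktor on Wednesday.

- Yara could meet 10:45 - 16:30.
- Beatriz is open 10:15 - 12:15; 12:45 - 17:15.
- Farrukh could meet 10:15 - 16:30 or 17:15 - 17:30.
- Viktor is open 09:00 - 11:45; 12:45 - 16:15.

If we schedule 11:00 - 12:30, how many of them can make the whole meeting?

Yara and Farrukh can make the full 11:00-12:30 slot — that's 2.

2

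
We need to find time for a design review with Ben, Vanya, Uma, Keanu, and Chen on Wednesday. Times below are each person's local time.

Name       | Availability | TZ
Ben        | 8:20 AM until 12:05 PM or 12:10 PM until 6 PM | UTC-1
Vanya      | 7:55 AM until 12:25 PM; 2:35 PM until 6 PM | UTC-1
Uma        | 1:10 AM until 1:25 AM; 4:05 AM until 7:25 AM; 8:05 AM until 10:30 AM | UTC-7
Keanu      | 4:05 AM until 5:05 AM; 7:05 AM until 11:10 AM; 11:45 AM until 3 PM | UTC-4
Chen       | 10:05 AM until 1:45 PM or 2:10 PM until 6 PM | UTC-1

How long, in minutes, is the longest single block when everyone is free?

Ben in UTC: 09:20-13:05, 13:10-19:00 (add 1h to convert from UTC-1).
Vanya in UTC: 08:55-13:25, 15:35-19:00 (add 1h to convert from UTC-1).
Uma in UTC: 08:10-08:25, 11:05-14:25, 15:05-17:30 (add 7h to convert from UTC-7).
Keanu in UTC: 08:05-09:05, 11:05-15:10, 15:45-19:00 (add 4h to convert from UTC-4).
Chen in UTC: 11:05-14:45, 15:10-19:00 (add 1h to convert from UTC-1).
Ben ∩ Vanya: 09:20-13:05, 13:10-13:25, 15:35-19:00.
Ben ∩ Vanya ∩ Uma: 11:05-13:05, 13:10-13:25, 15:35-17:30.
Ben ∩ Vanya ∩ Uma ∩ Keanu: 11:05-13:05, 13:10-13:25, 15:45-17:30.
Ben ∩ Vanya ∩ Uma ∩ Keanu ∩ Chen: 11:05-13:05, 13:10-13:25, 15:45-17:30.
The longest is 11:05-13:05 at 120 minutes.

120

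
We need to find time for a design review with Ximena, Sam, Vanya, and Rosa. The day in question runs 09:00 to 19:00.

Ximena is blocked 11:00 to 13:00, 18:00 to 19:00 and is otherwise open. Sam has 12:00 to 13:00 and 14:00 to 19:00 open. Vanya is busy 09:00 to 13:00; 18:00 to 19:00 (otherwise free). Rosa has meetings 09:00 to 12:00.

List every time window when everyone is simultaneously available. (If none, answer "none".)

14:00-18:00

Ximena free: 09:00-11:00, 13:00-18:00 (invert busy blocks within the working day).
Sam free: 12:00-13:00, 14:00-19:00.
Vanya free: 13:00-18:00 (invert busy blocks within the working day).
Rosa free: 12:00-19:00 (invert busy blocks within the working day).
Ximena ∩ Sam: 14:00-18:00.
Ximena ∩ Sam ∩ Vanya: 14:00-18:00.
Ximena ∩ Sam ∩ Vanya ∩ Rosa: 14:00-18:00.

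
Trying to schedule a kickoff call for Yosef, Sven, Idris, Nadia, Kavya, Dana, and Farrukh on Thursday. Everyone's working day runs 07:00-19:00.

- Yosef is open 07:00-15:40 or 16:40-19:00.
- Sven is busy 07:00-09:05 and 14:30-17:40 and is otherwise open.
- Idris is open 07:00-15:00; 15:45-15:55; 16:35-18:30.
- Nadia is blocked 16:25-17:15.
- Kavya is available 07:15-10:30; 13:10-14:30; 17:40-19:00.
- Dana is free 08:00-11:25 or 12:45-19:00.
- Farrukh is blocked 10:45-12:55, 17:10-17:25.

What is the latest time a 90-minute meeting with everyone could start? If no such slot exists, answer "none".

Yosef free: 07:00-15:40, 16:40-19:00.
Sven free: 09:05-14:30, 17:40-19:00 (invert busy blocks within the working day).
Idris free: 07:00-15:00, 15:45-15:55, 16:35-18:30.
Nadia free: 07:00-16:25, 17:15-19:00 (invert busy blocks within the working day).
Kavya free: 07:15-10:30, 13:10-14:30, 17:40-19:00.
Dana free: 08:00-11:25, 12:45-19:00.
Farrukh free: 07:00-10:45, 12:55-17:10, 17:25-19:00 (invert busy blocks within the working day).
Yosef ∩ Sven: 09:05-14:30, 17:40-19:00.
Yosef ∩ Sven ∩ Idris: 09:05-14:30, 17:40-18:30.
Yosef ∩ Sven ∩ Idris ∩ Nadia: 09:05-14:30, 17:40-18:30.
Yosef ∩ Sven ∩ Idris ∩ Nadia ∩ Kavya: 09:05-10:30, 13:10-14:30, 17:40-18:30.
Yosef ∩ Sven ∩ Idris ∩ Nadia ∩ Kavya ∩ Dana: 09:05-10:30, 13:10-14:30, 17:40-18:30.
Yosef ∩ Sven ∩ Idris ∩ Nadia ∩ Kavya ∩ Dana ∩ Farrukh: 09:05-10:30, 13:10-14:30, 17:40-18:30.
Those are the intersection windows.
No common window is at least 90 minutes long.

none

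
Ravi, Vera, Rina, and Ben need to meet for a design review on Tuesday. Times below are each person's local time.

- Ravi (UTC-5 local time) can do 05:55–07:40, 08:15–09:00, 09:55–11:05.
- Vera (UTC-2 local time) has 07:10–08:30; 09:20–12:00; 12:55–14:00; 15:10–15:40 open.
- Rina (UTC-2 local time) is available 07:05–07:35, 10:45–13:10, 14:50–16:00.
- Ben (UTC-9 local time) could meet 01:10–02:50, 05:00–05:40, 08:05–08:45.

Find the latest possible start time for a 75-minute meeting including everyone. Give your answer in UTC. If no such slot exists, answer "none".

none

Ravi in UTC: 10:55-12:40, 13:15-14:00, 14:55-16:05 (add 5h to convert from UTC-5).
Vera in UTC: 09:10-10:30, 11:20-14:00, 14:55-16:00, 17:10-17:40 (add 2h to convert from UTC-2).
Rina in UTC: 09:05-09:35, 12:45-15:10, 16:50-18:00 (add 2h to convert from UTC-2).
Ben in UTC: 10:10-11:50, 14:00-14:40, 17:05-17:45 (add 9h to convert from UTC-9).
Ravi ∩ Vera: 11:20-12:40, 13:15-14:00, 14:55-16:00.
Ravi ∩ Vera ∩ Rina: 13:15-14:00, 14:55-15:10.
Ravi ∩ Vera ∩ Rina ∩ Ben: ∅.
There is no time when everyone is free.
No common window is at least 75 minutes long.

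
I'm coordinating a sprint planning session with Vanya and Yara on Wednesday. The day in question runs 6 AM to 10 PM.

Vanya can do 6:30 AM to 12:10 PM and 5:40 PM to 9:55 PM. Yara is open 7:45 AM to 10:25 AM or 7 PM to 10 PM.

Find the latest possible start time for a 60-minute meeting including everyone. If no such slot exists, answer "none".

Vanya ∩ Yara: 07:45-10:25, 19:00-21:55.
Those are the intersection windows.
The last common window of at least 60 minutes is 19:00-21:55; a 60-minute meeting can start as late as 20:55 and still end by 21:55.

20:55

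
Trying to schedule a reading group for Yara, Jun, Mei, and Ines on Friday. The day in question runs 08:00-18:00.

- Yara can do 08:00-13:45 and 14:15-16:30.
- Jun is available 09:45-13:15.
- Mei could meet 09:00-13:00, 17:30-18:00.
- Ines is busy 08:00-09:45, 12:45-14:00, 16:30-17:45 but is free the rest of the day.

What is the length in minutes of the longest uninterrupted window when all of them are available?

180

Yara free: 08:00-13:45, 14:15-16:30.
Jun free: 09:45-13:15.
Mei free: 09:00-13:00, 17:30-18:00.
Ines free: 09:45-12:45, 14:00-16:30, 17:45-18:00 (invert busy blocks within the working day).
Yara ∩ Jun: 09:45-13:15.
Yara ∩ Jun ∩ Mei: 09:45-13:00.
Yara ∩ Jun ∩ Mei ∩ Ines: 09:45-12:45.
So the common availability across everyone is 09:45-12:45.
The longest is 09:45-12:45 at 180 minutes.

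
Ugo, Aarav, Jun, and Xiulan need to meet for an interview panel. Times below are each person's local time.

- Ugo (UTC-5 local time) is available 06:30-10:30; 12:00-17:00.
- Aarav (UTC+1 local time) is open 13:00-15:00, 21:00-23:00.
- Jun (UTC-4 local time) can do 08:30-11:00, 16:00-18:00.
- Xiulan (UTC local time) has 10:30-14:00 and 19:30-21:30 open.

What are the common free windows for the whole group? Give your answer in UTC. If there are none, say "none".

12:30-14:00, 20:00-21:30

Ugo in UTC: 11:30-15:30, 17:00-22:00 (add 5h to convert from UTC-5).
Aarav in UTC: 12:00-14:00, 20:00-22:00 (subtract 1h to convert from UTC+1).
Jun in UTC: 12:30-15:00, 20:00-22:00 (add 4h to convert from UTC-4).
Xiulan in UTC: 10:30-14:00, 19:30-21:30.
Ugo ∩ Aarav: 12:00-14:00, 20:00-22:00.
Ugo ∩ Aarav ∩ Jun: 12:30-14:00, 20:00-22:00.
Ugo ∩ Aarav ∩ Jun ∩ Xiulan: 12:30-14:00, 20:00-21:30.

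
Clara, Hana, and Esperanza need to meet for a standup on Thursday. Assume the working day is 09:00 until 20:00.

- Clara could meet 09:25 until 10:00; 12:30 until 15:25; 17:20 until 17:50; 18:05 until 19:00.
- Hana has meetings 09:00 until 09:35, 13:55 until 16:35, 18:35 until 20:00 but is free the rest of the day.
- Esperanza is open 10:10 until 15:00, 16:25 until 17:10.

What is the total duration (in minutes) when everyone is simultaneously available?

Clara free: 09:25-10:00, 12:30-15:25, 17:20-17:50, 18:05-19:00.
Hana free: 09:35-13:55, 16:35-18:35 (invert busy blocks within the working day).
Esperanza free: 10:10-15:00, 16:25-17:10.
Clara ∩ Hana: 09:35-10:00, 12:30-13:55, 17:20-17:50, 18:05-18:35.
Clara ∩ Hana ∩ Esperanza: 12:30-13:55.
Those are the intersection windows.
That's a single block of 85 minutes.

85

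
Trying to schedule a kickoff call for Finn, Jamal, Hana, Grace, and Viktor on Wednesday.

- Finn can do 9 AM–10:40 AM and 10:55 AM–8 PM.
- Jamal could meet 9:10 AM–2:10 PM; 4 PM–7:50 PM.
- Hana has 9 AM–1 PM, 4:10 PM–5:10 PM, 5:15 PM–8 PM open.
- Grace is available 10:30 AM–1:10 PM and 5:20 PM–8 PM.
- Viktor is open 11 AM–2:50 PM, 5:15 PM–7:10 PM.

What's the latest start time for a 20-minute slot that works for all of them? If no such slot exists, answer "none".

Finn ∩ Jamal: 09:10-10:40, 10:55-14:10, 16:00-19:50.
Finn ∩ Jamal ∩ Hana: 09:10-10:40, 10:55-13:00, 16:10-17:10, 17:15-19:50.
Finn ∩ Jamal ∩ Hana ∩ Grace: 10:30-10:40, 10:55-13:00, 17:20-19:50.
Finn ∩ Jamal ∩ Hana ∩ Grace ∩ Viktor: 11:00-13:00, 17:20-19:10.
So the common availability across everyone is 11:00-13:00, 17:20-19:10.
The last common window of at least 20 minutes is 17:20-19:10; a 20-minute meeting can start as late as 18:50 and still end by 19:10.

18:50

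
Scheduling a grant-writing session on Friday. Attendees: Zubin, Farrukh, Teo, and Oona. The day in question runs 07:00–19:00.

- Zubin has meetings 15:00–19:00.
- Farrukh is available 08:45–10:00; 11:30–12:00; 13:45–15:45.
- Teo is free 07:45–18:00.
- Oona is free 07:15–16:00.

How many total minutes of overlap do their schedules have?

180

Zubin free: 07:00-15:00 (invert busy blocks within the working day).
Farrukh free: 08:45-10:00, 11:30-12:00, 13:45-15:45.
Teo free: 07:45-18:00.
Oona free: 07:15-16:00.
Zubin ∩ Farrukh: 08:45-10:00, 11:30-12:00, 13:45-15:00.
Zubin ∩ Farrukh ∩ Teo: 08:45-10:00, 11:30-12:00, 13:45-15:00.
Zubin ∩ Farrukh ∩ Teo ∩ Oona: 08:45-10:00, 11:30-12:00, 13:45-15:00.
Summing the common windows: 75 + 30 + 75 = 180 minutes.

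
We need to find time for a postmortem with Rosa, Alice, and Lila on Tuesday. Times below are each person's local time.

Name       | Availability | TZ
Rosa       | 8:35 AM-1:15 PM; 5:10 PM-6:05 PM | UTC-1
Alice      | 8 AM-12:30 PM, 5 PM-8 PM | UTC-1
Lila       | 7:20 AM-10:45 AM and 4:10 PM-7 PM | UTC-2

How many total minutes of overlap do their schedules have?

245

Rosa in UTC: 09:35-14:15, 18:10-19:05 (add 1h to convert from UTC-1).
Alice in UTC: 09:00-13:30, 18:00-21:00 (add 1h to convert from UTC-1).
Lila in UTC: 09:20-12:45, 18:10-21:00 (add 2h to convert from UTC-2).
Rosa ∩ Alice: 09:35-13:30, 18:10-19:05.
Rosa ∩ Alice ∩ Lila: 09:35-12:45, 18:10-19:05.
Summing the common windows: 190 + 55 = 245 minutes.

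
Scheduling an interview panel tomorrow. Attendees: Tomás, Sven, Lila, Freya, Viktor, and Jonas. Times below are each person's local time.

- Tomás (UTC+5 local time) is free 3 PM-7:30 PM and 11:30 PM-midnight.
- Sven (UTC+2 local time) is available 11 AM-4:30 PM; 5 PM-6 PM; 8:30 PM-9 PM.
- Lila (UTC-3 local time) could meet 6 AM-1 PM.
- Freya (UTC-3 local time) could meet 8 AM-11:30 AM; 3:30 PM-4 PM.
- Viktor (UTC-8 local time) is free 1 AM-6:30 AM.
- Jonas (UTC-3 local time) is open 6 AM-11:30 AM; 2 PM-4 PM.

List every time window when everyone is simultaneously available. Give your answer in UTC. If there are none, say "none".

11:00-14:30

Tomás in UTC: 10:00-14:30, 18:30-19:00 (subtract 5h to convert from UTC+5).
Sven in UTC: 09:00-14:30, 15:00-16:00, 18:30-19:00 (subtract 2h to convert from UTC+2).
Lila in UTC: 09:00-16:00 (add 3h to convert from UTC-3).
Freya in UTC: 11:00-14:30, 18:30-19:00 (add 3h to convert from UTC-3).
Viktor in UTC: 09:00-14:30 (add 8h to convert from UTC-8).
Jonas in UTC: 09:00-14:30, 17:00-19:00 (add 3h to convert from UTC-3).
Tomás ∩ Sven: 10:00-14:30, 18:30-19:00.
Tomás ∩ Sven ∩ Lila: 10:00-14:30.
Tomás ∩ Sven ∩ Lila ∩ Freya: 11:00-14:30.
Tomás ∩ Sven ∩ Lila ∩ Freya ∩ Viktor: 11:00-14:30.
Tomás ∩ Sven ∩ Lila ∩ Freya ∩ Viktor ∩ Jonas: 11:00-14:30.
Those are the intersection windows.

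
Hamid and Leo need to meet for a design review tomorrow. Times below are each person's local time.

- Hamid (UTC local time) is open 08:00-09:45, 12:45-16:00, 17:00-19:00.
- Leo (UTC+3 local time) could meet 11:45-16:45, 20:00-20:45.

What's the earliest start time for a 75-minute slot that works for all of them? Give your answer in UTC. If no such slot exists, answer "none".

Hamid in UTC: 08:00-09:45, 12:45-16:00, 17:00-19:00.
Leo in UTC: 08:45-13:45, 17:00-17:45 (subtract 3h to convert from UTC+3).
Hamid ∩ Leo: 08:45-09:45, 12:45-13:45, 17:00-17:45.
No common window is at least 75 minutes long.

none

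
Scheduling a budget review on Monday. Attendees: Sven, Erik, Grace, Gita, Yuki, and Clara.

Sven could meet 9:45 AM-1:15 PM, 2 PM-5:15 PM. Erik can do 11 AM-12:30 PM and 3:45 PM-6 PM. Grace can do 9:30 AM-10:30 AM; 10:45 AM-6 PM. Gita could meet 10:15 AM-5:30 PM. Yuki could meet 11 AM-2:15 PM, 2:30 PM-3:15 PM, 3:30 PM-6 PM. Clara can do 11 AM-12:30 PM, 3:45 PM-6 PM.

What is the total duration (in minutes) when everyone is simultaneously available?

180

Sven ∩ Erik: 11:00-12:30, 15:45-17:15.
Sven ∩ Erik ∩ Grace: 11:00-12:30, 15:45-17:15.
Sven ∩ Erik ∩ Grace ∩ Gita: 11:00-12:30, 15:45-17:15.
Sven ∩ Erik ∩ Grace ∩ Gita ∩ Yuki: 11:00-12:30, 15:45-17:15.
Sven ∩ Erik ∩ Grace ∩ Gita ∩ Yuki ∩ Clara: 11:00-12:30, 15:45-17:15.
Summing the common windows: 90 + 90 = 180 minutes.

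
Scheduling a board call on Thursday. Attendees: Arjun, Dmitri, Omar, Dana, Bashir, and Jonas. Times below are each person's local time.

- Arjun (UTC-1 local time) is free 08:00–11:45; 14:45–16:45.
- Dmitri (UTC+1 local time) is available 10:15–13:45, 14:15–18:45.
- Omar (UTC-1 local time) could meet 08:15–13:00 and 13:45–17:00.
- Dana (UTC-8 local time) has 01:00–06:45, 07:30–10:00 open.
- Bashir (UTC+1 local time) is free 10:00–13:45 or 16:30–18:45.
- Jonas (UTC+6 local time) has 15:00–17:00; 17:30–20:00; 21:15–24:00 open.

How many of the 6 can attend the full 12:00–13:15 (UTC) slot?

3

Arjun in UTC: 09:00-12:45, 15:45-17:45 (add 1h to convert from UTC-1).
Dmitri in UTC: 09:15-12:45, 13:15-17:45 (subtract 1h to convert from UTC+1).
Omar in UTC: 09:15-14:00, 14:45-18:00 (add 1h to convert from UTC-1).
Dana in UTC: 09:00-14:45, 15:30-18:00 (add 8h to convert from UTC-8).
Bashir in UTC: 09:00-12:45, 15:30-17:45 (subtract 1h to convert from UTC+1).
Jonas in UTC: 09:00-11:00, 11:30-14:00, 15:15-18:00 (subtract 6h to convert from UTC+6).
Omar, Dana, and Jonas can make the full 12:00-13:15 slot — that's 3.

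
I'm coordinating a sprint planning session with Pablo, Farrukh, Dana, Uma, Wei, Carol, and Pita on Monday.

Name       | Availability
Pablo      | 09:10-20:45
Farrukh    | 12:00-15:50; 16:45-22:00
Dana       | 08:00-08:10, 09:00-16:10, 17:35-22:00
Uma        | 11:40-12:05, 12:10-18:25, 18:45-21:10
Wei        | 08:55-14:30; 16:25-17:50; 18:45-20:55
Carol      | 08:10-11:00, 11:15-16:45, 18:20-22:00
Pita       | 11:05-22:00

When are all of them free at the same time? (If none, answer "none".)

12:00-12:05, 12:10-14:30, 18:45-20:45

Pablo ∩ Farrukh: 12:00-15:50, 16:45-20:45.
Pablo ∩ Farrukh ∩ Dana: 12:00-15:50, 17:35-20:45.
Pablo ∩ Farrukh ∩ Dana ∩ Uma: 12:00-12:05, 12:10-15:50, 17:35-18:25, 18:45-20:45.
Pablo ∩ Farrukh ∩ Dana ∩ Uma ∩ Wei: 12:00-12:05, 12:10-14:30, 17:35-17:50, 18:45-20:45.
Pablo ∩ Farrukh ∩ Dana ∩ Uma ∩ Wei ∩ Carol: 12:00-12:05, 12:10-14:30, 18:45-20:45.
Pablo ∩ Farrukh ∩ Dana ∩ Uma ∩ Wei ∩ Carol ∩ Pita: 12:00-12:05, 12:10-14:30, 18:45-20:45.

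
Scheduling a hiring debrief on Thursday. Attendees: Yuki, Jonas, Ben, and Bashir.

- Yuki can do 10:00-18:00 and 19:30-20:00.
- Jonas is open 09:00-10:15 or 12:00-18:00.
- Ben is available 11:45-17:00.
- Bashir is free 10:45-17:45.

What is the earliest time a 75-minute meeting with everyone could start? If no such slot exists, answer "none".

Yuki ∩ Jonas: 10:00-10:15, 12:00-18:00.
Yuki ∩ Jonas ∩ Ben: 12:00-17:00.
Yuki ∩ Jonas ∩ Ben ∩ Bashir: 12:00-17:00.
The first common window of at least 75 minutes is 12:00-17:00, so the earliest start is 12:00.

12:00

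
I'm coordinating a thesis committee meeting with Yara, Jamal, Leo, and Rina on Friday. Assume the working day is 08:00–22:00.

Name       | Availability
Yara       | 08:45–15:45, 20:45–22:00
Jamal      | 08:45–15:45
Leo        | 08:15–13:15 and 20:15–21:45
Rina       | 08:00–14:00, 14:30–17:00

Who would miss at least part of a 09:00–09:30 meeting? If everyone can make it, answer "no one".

Yara: free for 09:00-09:30. Jamal: free for 09:00-09:30. Leo: free for 09:00-09:30. Rina: free for 09:00-09:30.

no one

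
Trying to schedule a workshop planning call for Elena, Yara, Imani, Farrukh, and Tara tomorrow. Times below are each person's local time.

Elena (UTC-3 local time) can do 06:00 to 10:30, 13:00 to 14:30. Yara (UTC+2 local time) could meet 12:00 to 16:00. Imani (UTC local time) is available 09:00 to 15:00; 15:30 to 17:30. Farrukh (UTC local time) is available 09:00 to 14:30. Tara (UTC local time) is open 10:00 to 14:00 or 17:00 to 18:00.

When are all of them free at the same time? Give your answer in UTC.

Elena in UTC: 09:00-13:30, 16:00-17:30 (add 3h to convert from UTC-3).
Yara in UTC: 10:00-14:00 (subtract 2h to convert from UTC+2).
Imani in UTC: 09:00-15:00, 15:30-17:30.
Farrukh in UTC: 09:00-14:30.
Tara in UTC: 10:00-14:00, 17:00-18:00.
Elena ∩ Yara: 10:00-13:30.
Elena ∩ Yara ∩ Imani: 10:00-13:30.
Elena ∩ Yara ∩ Imani ∩ Farrukh: 10:00-13:30.
Elena ∩ Yara ∩ Imani ∩ Farrukh ∩ Tara: 10:00-13:30.
Those are the intersection windows.

10:00-13:30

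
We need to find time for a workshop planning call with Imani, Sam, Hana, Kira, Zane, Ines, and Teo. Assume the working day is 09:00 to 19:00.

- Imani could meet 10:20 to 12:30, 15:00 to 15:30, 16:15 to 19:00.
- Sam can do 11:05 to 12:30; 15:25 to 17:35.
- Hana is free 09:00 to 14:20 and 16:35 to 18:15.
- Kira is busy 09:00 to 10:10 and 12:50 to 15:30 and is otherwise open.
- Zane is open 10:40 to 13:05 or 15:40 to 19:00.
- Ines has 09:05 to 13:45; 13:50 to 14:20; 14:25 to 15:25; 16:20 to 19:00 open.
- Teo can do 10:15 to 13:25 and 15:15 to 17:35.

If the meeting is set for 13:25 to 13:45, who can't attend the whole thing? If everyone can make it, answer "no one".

Imani, Kira, Sam, Teo, Zane

Imani free: 10:20-12:30, 15:00-15:30, 16:15-19:00.
Sam free: 11:05-12:30, 15:25-17:35.
Hana free: 09:00-14:20, 16:35-18:15.
Kira free: 10:10-12:50, 15:30-19:00 (invert busy blocks within the working day).
Zane free: 10:40-13:05, 15:40-19:00.
Ines free: 09:05-13:45, 13:50-14:20, 14:25-15:25, 16:20-19:00.
Teo free: 10:15-13:25, 15:15-17:35.
Imani: not fully free for 13:25-13:45. Sam: not fully free for 13:25-13:45. Hana: free for 13:25-13:45. Kira: not fully free for 13:25-13:45. Zane: not fully free for 13:25-13:45. Ines: free for 13:25-13:45. Teo: not fully free for 13:25-13:45.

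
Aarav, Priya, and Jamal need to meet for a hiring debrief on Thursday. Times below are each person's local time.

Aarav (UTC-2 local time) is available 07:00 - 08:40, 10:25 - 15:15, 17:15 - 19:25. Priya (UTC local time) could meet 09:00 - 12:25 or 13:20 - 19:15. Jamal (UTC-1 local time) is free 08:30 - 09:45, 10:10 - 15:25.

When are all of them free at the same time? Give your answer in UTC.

09:30-10:40, 13:20-16:25

Aarav in UTC: 09:00-10:40, 12:25-17:15, 19:15-21:25 (add 2h to convert from UTC-2).
Priya in UTC: 09:00-12:25, 13:20-19:15.
Jamal in UTC: 09:30-10:45, 11:10-16:25 (add 1h to convert from UTC-1).
Aarav ∩ Priya: 09:00-10:40, 13:20-17:15.
Aarav ∩ Priya ∩ Jamal: 09:30-10:40, 13:20-16:25.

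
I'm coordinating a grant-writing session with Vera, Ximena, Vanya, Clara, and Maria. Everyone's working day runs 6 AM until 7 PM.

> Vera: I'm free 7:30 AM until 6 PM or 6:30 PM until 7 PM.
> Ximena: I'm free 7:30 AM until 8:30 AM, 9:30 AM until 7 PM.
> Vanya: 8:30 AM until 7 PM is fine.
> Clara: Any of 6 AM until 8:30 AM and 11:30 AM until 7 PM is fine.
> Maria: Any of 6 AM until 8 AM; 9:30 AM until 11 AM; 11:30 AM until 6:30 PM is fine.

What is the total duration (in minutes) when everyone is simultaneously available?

Vera ∩ Ximena: 07:30-08:30, 09:30-18:00, 18:30-19:00.
Vera ∩ Ximena ∩ Vanya: 09:30-18:00, 18:30-19:00.
Vera ∩ Ximena ∩ Vanya ∩ Clara: 11:30-18:00, 18:30-19:00.
Vera ∩ Ximena ∩ Vanya ∩ Clara ∩ Maria: 11:30-18:00.
So the common availability across everyone is 11:30-18:00.
That's a single block of 390 minutes.

390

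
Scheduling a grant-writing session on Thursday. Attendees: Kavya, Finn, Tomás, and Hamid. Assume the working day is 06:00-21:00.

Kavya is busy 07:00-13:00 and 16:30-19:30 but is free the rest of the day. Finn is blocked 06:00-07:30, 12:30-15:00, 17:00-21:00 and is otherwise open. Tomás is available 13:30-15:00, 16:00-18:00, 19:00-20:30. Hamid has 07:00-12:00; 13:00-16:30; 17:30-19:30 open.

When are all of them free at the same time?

Kavya free: 06:00-07:00, 13:00-16:30, 19:30-21:00 (invert busy blocks within the working day).
Finn free: 07:30-12:30, 15:00-17:00 (invert busy blocks within the working day).
Tomás free: 13:30-15:00, 16:00-18:00, 19:00-20:30.
Hamid free: 07:00-12:00, 13:00-16:30, 17:30-19:30.
Kavya ∩ Finn: 15:00-16:30.
Kavya ∩ Finn ∩ Tomás: 16:00-16:30.
Kavya ∩ Finn ∩ Tomás ∩ Hamid: 16:00-16:30.

16:00-16:30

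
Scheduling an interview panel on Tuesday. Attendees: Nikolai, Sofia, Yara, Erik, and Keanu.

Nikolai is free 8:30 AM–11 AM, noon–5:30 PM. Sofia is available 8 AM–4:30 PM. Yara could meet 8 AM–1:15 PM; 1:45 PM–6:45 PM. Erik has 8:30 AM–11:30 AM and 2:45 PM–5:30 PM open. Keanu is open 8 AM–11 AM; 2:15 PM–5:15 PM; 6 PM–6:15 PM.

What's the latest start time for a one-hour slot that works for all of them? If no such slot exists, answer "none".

Nikolai ∩ Sofia: 08:30-11:00, 12:00-16:30.
Nikolai ∩ Sofia ∩ Yara: 08:30-11:00, 12:00-13:15, 13:45-16:30.
Nikolai ∩ Sofia ∩ Yara ∩ Erik: 08:30-11:00, 14:45-16:30.
Nikolai ∩ Sofia ∩ Yara ∩ Erik ∩ Keanu: 08:30-11:00, 14:45-16:30.
The last common window of at least 60 minutes is 14:45-16:30; a 60-minute meeting can start as late as 15:30 and still end by 16:30.

15:30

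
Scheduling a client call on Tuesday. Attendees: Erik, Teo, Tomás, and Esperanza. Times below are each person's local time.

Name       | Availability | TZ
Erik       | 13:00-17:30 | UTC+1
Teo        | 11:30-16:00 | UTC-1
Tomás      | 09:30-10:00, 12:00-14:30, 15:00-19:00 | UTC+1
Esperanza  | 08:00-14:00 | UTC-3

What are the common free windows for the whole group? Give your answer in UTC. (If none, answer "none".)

Erik in UTC: 12:00-16:30 (subtract 1h to convert from UTC+1).
Teo in UTC: 12:30-17:00 (add 1h to convert from UTC-1).
Tomás in UTC: 08:30-09:00, 11:00-13:30, 14:00-18:00 (subtract 1h to convert from UTC+1).
Esperanza in UTC: 11:00-17:00 (add 3h to convert from UTC-3).
Erik ∩ Teo: 12:30-16:30.
Erik ∩ Teo ∩ Tomás: 12:30-13:30, 14:00-16:30.
Erik ∩ Teo ∩ Tomás ∩ Esperanza: 12:30-13:30, 14:00-16:30.

12:30-13:30, 14:00-16:30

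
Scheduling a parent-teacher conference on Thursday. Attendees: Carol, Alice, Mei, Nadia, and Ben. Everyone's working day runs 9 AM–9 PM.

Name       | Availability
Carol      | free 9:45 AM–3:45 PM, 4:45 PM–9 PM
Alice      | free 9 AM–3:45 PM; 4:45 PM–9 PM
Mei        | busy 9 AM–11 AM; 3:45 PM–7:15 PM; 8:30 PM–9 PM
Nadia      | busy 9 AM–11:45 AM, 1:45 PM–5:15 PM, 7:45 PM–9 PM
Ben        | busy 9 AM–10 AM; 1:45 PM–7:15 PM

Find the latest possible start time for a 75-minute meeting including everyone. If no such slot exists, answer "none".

Carol free: 09:45-15:45, 16:45-21:00.
Alice free: 09:00-15:45, 16:45-21:00.
Mei free: 11:00-15:45, 19:15-20:30 (invert busy blocks within the working day).
Nadia free: 11:45-13:45, 17:15-19:45 (invert busy blocks within the working day).
Ben free: 10:00-13:45, 19:15-21:00 (invert busy blocks within the working day).
Carol ∩ Alice: 09:45-15:45, 16:45-21:00.
Carol ∩ Alice ∩ Mei: 11:00-15:45, 19:15-20:30.
Carol ∩ Alice ∩ Mei ∩ Nadia: 11:45-13:45, 19:15-19:45.
Carol ∩ Alice ∩ Mei ∩ Nadia ∩ Ben: 11:45-13:45, 19:15-19:45.
The last common window of at least 75 minutes is 11:45-13:45; a 75-minute meeting can start as late as 12:30 and still end by 13:45.

12:30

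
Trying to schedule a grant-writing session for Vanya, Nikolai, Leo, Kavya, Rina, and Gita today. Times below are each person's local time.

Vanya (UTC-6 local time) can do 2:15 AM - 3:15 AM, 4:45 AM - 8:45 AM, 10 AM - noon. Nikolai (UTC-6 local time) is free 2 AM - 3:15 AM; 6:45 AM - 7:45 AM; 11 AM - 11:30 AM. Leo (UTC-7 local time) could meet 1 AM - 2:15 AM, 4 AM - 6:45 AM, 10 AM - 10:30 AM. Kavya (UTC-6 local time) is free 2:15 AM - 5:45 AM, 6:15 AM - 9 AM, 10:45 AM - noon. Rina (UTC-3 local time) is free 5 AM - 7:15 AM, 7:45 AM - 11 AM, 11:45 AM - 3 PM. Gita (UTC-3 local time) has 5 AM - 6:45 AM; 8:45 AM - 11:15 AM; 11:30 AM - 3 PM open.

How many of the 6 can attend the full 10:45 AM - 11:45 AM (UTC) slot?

Vanya in UTC: 08:15-09:15, 10:45-14:45, 16:00-18:00 (add 6h to convert from UTC-6).
Nikolai in UTC: 08:00-09:15, 12:45-13:45, 17:00-17:30 (add 6h to convert from UTC-6).
Leo in UTC: 08:00-09:15, 11:00-13:45, 17:00-17:30 (add 7h to convert from UTC-7).
Kavya in UTC: 08:15-11:45, 12:15-15:00, 16:45-18:00 (add 6h to convert from UTC-6).
Rina in UTC: 08:00-10:15, 10:45-14:00, 14:45-18:00 (add 3h to convert from UTC-3).
Gita in UTC: 08:00-09:45, 11:45-14:15, 14:30-18:00 (add 3h to convert from UTC-3).
Vanya, Kavya, and Rina can make the full 10:45-11:45 slot — that's 3.

3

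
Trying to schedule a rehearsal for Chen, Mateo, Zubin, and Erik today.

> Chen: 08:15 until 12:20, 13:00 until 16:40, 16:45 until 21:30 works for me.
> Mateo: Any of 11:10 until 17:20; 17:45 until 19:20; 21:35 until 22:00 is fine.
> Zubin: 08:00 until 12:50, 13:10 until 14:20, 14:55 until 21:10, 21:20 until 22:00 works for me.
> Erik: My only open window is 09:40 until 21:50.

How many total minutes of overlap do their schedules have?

Chen ∩ Mateo: 11:10-12:20, 13:00-16:40, 16:45-17:20, 17:45-19:20.
Chen ∩ Mateo ∩ Zubin: 11:10-12:20, 13:10-14:20, 14:55-16:40, 16:45-17:20, 17:45-19:20.
Chen ∩ Mateo ∩ Zubin ∩ Erik: 11:10-12:20, 13:10-14:20, 14:55-16:40, 16:45-17:20, 17:45-19:20.
Those are the intersection windows.
Summing the common windows: 70 + 70 + 105 + 35 + 95 = 375 minutes.

375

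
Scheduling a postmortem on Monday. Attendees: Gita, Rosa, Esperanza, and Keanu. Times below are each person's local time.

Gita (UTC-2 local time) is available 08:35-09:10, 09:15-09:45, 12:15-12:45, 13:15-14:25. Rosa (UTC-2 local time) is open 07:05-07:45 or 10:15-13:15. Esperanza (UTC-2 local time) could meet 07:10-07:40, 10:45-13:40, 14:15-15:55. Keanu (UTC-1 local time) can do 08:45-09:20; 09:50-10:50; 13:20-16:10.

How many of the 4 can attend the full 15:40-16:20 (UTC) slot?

Gita in UTC: 10:35-11:10, 11:15-11:45, 14:15-14:45, 15:15-16:25 (add 2h to convert from UTC-2).
Rosa in UTC: 09:05-09:45, 12:15-15:15 (add 2h to convert from UTC-2).
Esperanza in UTC: 09:10-09:40, 12:45-15:40, 16:15-17:55 (add 2h to convert from UTC-2).
Keanu in UTC: 09:45-10:20, 10:50-11:50, 14:20-17:10 (add 1h to convert from UTC-1).
Gita and Keanu can make the full 15:40-16:20 slot — that's 2.

2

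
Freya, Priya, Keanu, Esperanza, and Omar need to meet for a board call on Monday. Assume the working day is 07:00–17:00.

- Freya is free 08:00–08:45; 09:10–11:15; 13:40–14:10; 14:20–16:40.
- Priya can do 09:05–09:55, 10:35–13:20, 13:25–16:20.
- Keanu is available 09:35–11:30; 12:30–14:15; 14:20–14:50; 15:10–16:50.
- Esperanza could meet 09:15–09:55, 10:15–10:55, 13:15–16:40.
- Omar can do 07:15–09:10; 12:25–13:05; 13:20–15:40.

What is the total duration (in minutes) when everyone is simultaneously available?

90

Freya ∩ Priya: 09:10-09:55, 10:35-11:15, 13:40-14:10, 14:20-16:20.
Freya ∩ Priya ∩ Keanu: 09:35-09:55, 10:35-11:15, 13:40-14:10, 14:20-14:50, 15:10-16:20.
Freya ∩ Priya ∩ Keanu ∩ Esperanza: 09:35-09:55, 10:35-10:55, 13:40-14:10, 14:20-14:50, 15:10-16:20.
Freya ∩ Priya ∩ Keanu ∩ Esperanza ∩ Omar: 13:40-14:10, 14:20-14:50, 15:10-15:40.
So the common availability across everyone is 13:40-14:10, 14:20-14:50, 15:10-15:40.
Summing the common windows: 30 + 30 + 30 = 90 minutes.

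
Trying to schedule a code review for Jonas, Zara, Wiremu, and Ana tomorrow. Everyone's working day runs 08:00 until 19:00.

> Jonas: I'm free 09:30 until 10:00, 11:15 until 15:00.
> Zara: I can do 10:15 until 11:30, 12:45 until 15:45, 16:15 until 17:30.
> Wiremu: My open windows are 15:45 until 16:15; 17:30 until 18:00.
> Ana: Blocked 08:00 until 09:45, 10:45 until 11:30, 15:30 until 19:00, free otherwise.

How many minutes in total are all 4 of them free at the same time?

Jonas free: 09:30-10:00, 11:15-15:00.
Zara free: 10:15-11:30, 12:45-15:45, 16:15-17:30.
Wiremu free: 15:45-16:15, 17:30-18:00.
Ana free: 09:45-10:45, 11:30-15:30 (invert busy blocks within the working day).
Jonas ∩ Zara: 11:15-11:30, 12:45-15:00.
Jonas ∩ Zara ∩ Wiremu: ∅.
Jonas ∩ Zara ∩ Wiremu ∩ Ana: ∅.
There is no time when everyone is free.
There is no common window, so the total is 0 minutes.

0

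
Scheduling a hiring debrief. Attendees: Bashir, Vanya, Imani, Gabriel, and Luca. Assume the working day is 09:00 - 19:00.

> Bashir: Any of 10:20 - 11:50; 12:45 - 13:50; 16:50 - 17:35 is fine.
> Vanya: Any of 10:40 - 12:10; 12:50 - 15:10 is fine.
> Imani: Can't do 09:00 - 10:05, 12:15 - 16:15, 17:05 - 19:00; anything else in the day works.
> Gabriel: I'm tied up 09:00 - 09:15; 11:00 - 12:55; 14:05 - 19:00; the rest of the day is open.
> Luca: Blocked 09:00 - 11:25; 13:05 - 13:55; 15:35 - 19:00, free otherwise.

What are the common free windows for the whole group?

none

Bashir free: 10:20-11:50, 12:45-13:50, 16:50-17:35.
Vanya free: 10:40-12:10, 12:50-15:10.
Imani free: 10:05-12:15, 16:15-17:05 (invert busy blocks within the working day).
Gabriel free: 09:15-11:00, 12:55-14:05 (invert busy blocks within the working day).
Luca free: 11:25-13:05, 13:55-15:35 (invert busy blocks within the working day).
Bashir ∩ Vanya: 10:40-11:50, 12:50-13:50.
Bashir ∩ Vanya ∩ Imani: 10:40-11:50.
Bashir ∩ Vanya ∩ Imani ∩ Gabriel: 10:40-11:00.
Bashir ∩ Vanya ∩ Imani ∩ Gabriel ∩ Luca: ∅.
There is no time when everyone is free.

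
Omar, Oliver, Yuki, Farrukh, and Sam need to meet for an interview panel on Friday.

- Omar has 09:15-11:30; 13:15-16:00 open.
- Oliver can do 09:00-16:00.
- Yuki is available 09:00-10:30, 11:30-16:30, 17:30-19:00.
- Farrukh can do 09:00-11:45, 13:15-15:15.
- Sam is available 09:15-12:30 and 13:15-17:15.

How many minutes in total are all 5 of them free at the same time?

Omar ∩ Oliver: 09:15-11:30, 13:15-16:00.
Omar ∩ Oliver ∩ Yuki: 09:15-10:30, 13:15-16:00.
Omar ∩ Oliver ∩ Yuki ∩ Farrukh: 09:15-10:30, 13:15-15:15.
Omar ∩ Oliver ∩ Yuki ∩ Farrukh ∩ Sam: 09:15-10:30, 13:15-15:15.
So the common availability across everyone is 09:15-10:30, 13:15-15:15.
Summing the common windows: 75 + 120 = 195 minutes.

195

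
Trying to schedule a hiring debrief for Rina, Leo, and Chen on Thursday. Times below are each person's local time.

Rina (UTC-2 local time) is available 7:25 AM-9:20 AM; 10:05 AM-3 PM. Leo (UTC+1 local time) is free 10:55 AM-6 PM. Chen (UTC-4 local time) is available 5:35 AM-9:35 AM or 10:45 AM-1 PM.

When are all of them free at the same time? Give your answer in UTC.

Rina in UTC: 09:25-11:20, 12:05-17:00 (add 2h to convert from UTC-2).
Leo in UTC: 09:55-17:00 (subtract 1h to convert from UTC+1).
Chen in UTC: 09:35-13:35, 14:45-17:00 (add 4h to convert from UTC-4).
Rina ∩ Leo: 09:55-11:20, 12:05-17:00.
Rina ∩ Leo ∩ Chen: 09:55-11:20, 12:05-13:35, 14:45-17:00.

09:55-11:20, 12:05-13:35, 14:45-17:00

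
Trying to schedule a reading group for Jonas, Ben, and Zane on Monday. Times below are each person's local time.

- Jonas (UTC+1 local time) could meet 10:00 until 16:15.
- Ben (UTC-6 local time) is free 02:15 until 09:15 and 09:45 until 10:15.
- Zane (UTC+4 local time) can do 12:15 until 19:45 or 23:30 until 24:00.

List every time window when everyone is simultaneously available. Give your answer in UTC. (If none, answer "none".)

Jonas in UTC: 09:00-15:15 (subtract 1h to convert from UTC+1).
Ben in UTC: 08:15-15:15, 15:45-16:15 (add 6h to convert from UTC-6).
Zane in UTC: 08:15-15:45, 19:30-20:00 (subtract 4h to convert from UTC+4).
Jonas ∩ Ben: 09:00-15:15.
Jonas ∩ Ben ∩ Zane: 09:00-15:15.
So the common availability across everyone is 09:00-15:15.

09:00-15:15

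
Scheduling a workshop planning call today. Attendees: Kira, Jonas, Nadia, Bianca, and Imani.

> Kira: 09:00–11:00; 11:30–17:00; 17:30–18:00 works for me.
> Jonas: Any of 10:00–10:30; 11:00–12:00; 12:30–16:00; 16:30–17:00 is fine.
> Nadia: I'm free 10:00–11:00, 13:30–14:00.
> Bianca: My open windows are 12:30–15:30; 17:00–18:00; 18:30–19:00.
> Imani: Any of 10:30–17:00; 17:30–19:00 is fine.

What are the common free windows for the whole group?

Kira ∩ Jonas: 10:00-10:30, 11:30-12:00, 12:30-16:00, 16:30-17:00.
Kira ∩ Jonas ∩ Nadia: 10:00-10:30, 13:30-14:00.
Kira ∩ Jonas ∩ Nadia ∩ Bianca: 13:30-14:00.
Kira ∩ Jonas ∩ Nadia ∩ Bianca ∩ Imani: 13:30-14:00.

13:30-14:00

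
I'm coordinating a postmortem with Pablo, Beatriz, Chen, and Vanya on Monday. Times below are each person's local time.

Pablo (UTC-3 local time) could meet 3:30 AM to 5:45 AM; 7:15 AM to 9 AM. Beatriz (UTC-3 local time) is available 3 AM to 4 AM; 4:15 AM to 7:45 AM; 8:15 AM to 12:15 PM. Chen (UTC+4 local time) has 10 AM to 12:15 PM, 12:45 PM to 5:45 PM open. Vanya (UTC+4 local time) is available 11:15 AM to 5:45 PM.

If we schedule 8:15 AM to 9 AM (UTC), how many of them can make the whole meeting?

2

Pablo in UTC: 06:30-08:45, 10:15-12:00 (add 3h to convert from UTC-3).
Beatriz in UTC: 06:00-07:00, 07:15-10:45, 11:15-15:15 (add 3h to convert from UTC-3).
Chen in UTC: 06:00-08:15, 08:45-13:45 (subtract 4h to convert from UTC+4).
Vanya in UTC: 07:15-13:45 (subtract 4h to convert from UTC+4).
Beatriz and Vanya can make the full 08:15-09:00 slot — that's 2.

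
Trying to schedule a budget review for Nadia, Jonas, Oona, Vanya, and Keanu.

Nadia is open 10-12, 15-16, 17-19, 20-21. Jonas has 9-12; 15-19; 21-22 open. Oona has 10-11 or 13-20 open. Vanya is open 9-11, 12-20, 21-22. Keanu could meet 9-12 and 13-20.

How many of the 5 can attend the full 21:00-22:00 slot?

Jonas and Vanya can make the full 21:00-22:00 slot — that's 2.

2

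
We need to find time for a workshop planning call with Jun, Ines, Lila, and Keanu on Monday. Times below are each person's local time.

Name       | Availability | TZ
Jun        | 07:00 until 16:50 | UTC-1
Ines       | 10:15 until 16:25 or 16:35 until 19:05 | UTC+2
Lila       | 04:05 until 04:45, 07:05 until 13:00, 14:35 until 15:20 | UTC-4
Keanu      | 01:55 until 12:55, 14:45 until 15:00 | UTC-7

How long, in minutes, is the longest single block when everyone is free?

200

Jun in UTC: 08:00-17:50 (add 1h to convert from UTC-1).
Ines in UTC: 08:15-14:25, 14:35-17:05 (subtract 2h to convert from UTC+2).
Lila in UTC: 08:05-08:45, 11:05-17:00, 18:35-19:20 (add 4h to convert from UTC-4).
Keanu in UTC: 08:55-19:55, 21:45-22:00 (add 7h to convert from UTC-7).
Jun ∩ Ines: 08:15-14:25, 14:35-17:05.
Jun ∩ Ines ∩ Lila: 08:15-08:45, 11:05-14:25, 14:35-17:00.
Jun ∩ Ines ∩ Lila ∩ Keanu: 11:05-14:25, 14:35-17:00.
So the common availability across everyone is 11:05-14:25, 14:35-17:00.
The longest is 11:05-14:25 at 200 minutes.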